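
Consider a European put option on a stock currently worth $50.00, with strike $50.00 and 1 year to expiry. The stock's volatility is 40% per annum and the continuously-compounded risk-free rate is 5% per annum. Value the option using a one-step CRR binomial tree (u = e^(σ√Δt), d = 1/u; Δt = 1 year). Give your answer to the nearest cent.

CRR parameters: u = e^(σ√Δt) = e^(0.4·√1) = 1.4918, d = 1/u = 0.6703
Per-period rate: rΔt = 0.05·1 = 0.05, so R = e^0.05 = 1.0513
Risk-neutral probability p = (e^0.05 − 0.6703)/(1.4918 − 0.6703) = 0.3810/0.8215 = 0.4637
Terminal stock prices: S_u = 74.59, S_d = 33.52
Terminal payoffs (K − S): max(-24.59, 0) = 0, max(16.48, 0) = 16.48
Node 0 (S = 50): V_0 = e^(−0.05)·[0.4637·0.0000 + 0.5363·16.4840] = 8.4088

$8.41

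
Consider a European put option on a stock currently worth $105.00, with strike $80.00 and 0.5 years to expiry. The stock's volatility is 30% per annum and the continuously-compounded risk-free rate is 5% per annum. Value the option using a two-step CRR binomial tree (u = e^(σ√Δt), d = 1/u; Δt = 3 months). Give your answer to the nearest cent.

$0.53

CRR parameters: u = e^(σ√Δt) = e^(0.3·√0.25) = 1.1618, d = 1/u = 0.8607
Per-period rate: rΔt = 0.05·0.25 = 0.0125, so R = e^0.0125 = 1.0126
Risk-neutral probability p = (e^0.0125 − 0.8607)/(1.1618 − 0.8607) = 0.1519/0.3011 = 0.5043
Terminal stock prices: S_uu = 141.7, S_ud = 105, S_dd = 77.79
Terminal payoffs (K − S): max(-61.74, 0) = 0, max(-25, 0) = 0, max(2.214, 0) = 2.214
Node u (S = 122): V_u = e^(−0.0125)·[0.5043·0.0000 + 0.4957·0.0000] = 0.0000
Node d (S = 90.37): V_d = e^(−0.0125)·[0.5043·0.0000 + 0.4957·2.2141] = 1.0838
Node 0 (S = 105): V_0 = e^(−0.0125)·[0.5043·0.0000 + 0.4957·1.0838] = 0.5305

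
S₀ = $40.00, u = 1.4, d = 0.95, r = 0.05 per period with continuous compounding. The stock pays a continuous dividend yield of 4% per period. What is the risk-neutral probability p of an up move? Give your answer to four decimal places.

Per-period risk-free factor R = e^0.05 = 1.0513; dividend-adjusted growth = e^(0.05−0.04) = 1.0101.
Risk-neutral probability p = (1.0101 − 0.95)/(1.4 − 0.95) = 0.0601/0.4500 = 0.1334

p = 0.1334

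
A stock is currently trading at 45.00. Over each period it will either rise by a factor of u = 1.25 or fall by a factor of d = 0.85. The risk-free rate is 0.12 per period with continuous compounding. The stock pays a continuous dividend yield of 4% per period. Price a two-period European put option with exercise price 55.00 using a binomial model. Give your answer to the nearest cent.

Per-period risk-free factor R = e^0.12 = 1.1275; dividend-adjusted growth = e^(0.12−0.04) = 1.0833.
Risk-neutral probability p = (1.0833 − 0.85)/(1.25 − 0.85) = 0.2333/0.4000 = 0.5832
Terminal stock prices: S_uu = 70.31, S_ud = 47.81, S_dd = 32.51
Terminal payoffs (K − S): max(-15.31, 0) = 0, max(7.188, 0) = 7.188, max(22.49, 0) = 22.49
Node u (S = 56.25): V_u = e^(−0.12)·[0.5832·0.0000 + 0.4168·7.1875] = 2.6569
Node d (S = 38.25): V_d = e^(−0.12)·[0.5832·7.1875 + 0.4168·22.4875] = 12.0304
Node 0 (S = 45): V_0 = e^(−0.12)·[0.5832·2.6569 + 0.4168·12.0304] = 5.8214

5.82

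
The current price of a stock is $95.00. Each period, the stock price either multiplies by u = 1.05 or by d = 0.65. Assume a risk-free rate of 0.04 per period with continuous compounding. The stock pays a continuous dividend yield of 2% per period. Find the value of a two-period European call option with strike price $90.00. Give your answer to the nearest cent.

Per-period risk-free factor R = e^0.04 = 1.0408; dividend-adjusted growth = e^(0.04−0.02) = 1.0202.
Risk-neutral probability p = (1.0202 − 0.65)/(1.05 − 0.65) = 0.3702/0.4000 = 0.9255
Terminal stock prices: S_uu = 104.7, S_ud = 64.84, S_dd = 40.14
Terminal payoffs (S − K): max(14.74, 0) = 14.74, max(-25.16, 0) = 0, max(-49.86, 0) = 0
Node u (S = 99.75): V_u = e^(−0.04)·[0.9255·14.7375 + 0.0745·0.0000] = 13.1048
Node d (S = 61.75): V_d = e^(−0.04)·[0.9255·0.0000 + 0.0745·0.0000] = 0.0000
Node 0 (S = 95): V_0 = e^(−0.04)·[0.9255·13.1048 + 0.0745·0.0000] = 11.6530

$11.65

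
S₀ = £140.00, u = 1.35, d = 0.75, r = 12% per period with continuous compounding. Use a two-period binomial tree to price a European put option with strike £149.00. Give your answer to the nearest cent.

Risk-neutral probability p = (e^0.12 − 0.75)/(1.35 − 0.75) = 0.3775/0.6000 = 0.6292
Terminal stock prices: S_uu = 255.2, S_ud = 141.8, S_dd = 78.75
Terminal payoffs (K − S): max(-106.2, 0) = 0, max(7.25, 0) = 7.25, max(70.25, 0) = 70.25
Node u (S = 189): V_u = e^(−0.12)·[0.6292·0.0000 + 0.3708·7.2500] = 2.3846
Node d (S = 105): V_d = e^(−0.12)·[0.6292·7.2500 + 0.3708·70.2500] = 27.1511
Node 0 (S = 140): V_0 = e^(−0.12)·[0.6292·2.3846 + 0.3708·27.1511] = 10.2607

£10.26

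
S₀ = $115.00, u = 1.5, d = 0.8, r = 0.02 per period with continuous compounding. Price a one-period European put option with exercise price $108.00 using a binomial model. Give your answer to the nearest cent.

Risk-neutral probability p = (e^0.02 − 0.8)/(1.5 − 0.8) = 0.2202/0.7000 = 0.3146
Terminal stock prices: S_u = 172.5, S_d = 92
Terminal payoffs (K − S): max(-64.5, 0) = 0, max(16, 0) = 16
Node 0 (S = 115): V_0 = e^(−0.02)·[0.3146·0.0000 + 0.6854·16.0000] = 10.7497

$10.75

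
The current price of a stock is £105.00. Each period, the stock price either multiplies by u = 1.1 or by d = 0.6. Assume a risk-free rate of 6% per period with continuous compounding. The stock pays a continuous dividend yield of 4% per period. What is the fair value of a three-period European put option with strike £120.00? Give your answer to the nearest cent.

£16.90

Per-period risk-free factor R = e^0.06 = 1.0618; dividend-adjusted growth = e^(0.06−0.04) = 1.0202.
Risk-neutral probability p = (1.0202 − 0.6)/(1.1 − 0.6) = 0.4202/0.5000 = 0.8404
Terminal stock prices: S_uuu = 139.8, S_uud = 76.23, S_udd = 41.58, S_ddd = 22.68
Terminal payoffs (K − S): max(-19.76, 0) = 0, max(43.77, 0) = 43.77, max(78.42, 0) = 78.42, max(97.32, 0) = 97.32
Node uu (S = 127.1): V_uu = e^(−0.06)·[0.8404·0.0000 + 0.1596·43.7700] = 6.5788
Node ud (S = 69.3): V_ud = e^(−0.06)·[0.8404·43.7700 + 0.1596·78.4200] = 46.4290
Node dd (S = 37.8): V_dd = e^(−0.06)·[0.8404·78.4200 + 0.1596·97.3200] = 76.6939
Node u (S = 115.5): V_u = e^(−0.06)·[0.8404·6.5788 + 0.1596·46.4290] = 12.1853
Node d (S = 63): V_d = e^(−0.06)·[0.8404·46.4290 + 0.1596·76.6939] = 48.2741
Node 0 (S = 105): V_0 = e^(−0.06)·[0.8404·12.1853 + 0.1596·48.2741] = 16.8999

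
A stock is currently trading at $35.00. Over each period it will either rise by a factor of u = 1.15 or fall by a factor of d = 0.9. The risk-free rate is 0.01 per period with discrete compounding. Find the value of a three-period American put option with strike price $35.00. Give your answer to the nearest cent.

$2.69

Risk-neutral probability p = (1 + 0.01 − 0.9)/(1.15 − 0.9) = 0.1100/0.2500 = 0.4400
Terminal stock prices: S_uuu = 53.23, S_uud = 41.66, S_udd = 32.6, S_ddd = 25.52
Terminal payoffs (K − S): max(-18.23, 0) = 0, max(-6.659, 0) = 0, max(2.398, 0) = 2.398, max(9.485, 0) = 9.485
Node uu (S = 46.29): continuation = 1/1.01·[0.4400·0.0000 + 0.5600·0.0000] = 0.0000; exercise value = 0.0000 ≤ continuation, so V_uu = 0.0000
Node ud (S = 36.23): continuation = 1/1.01·[0.4400·0.0000 + 0.5600·2.3975] = 1.3293; exercise value = 0.0000 ≤ continuation, so V_ud = 1.3293
Node dd (S = 28.35): continuation = 1/1.01·[0.4400·2.3975 + 0.5600·9.4850] = 6.3035; exercise value = 6.6500 > continuation, so V_dd = 6.6500 (exercise)
Node u (S = 40.25): continuation = 1/1.01·[0.4400·0.0000 + 0.5600·1.3293] = 0.7370; exercise value = 0.0000 ≤ continuation, so V_u = 0.7370
Node d (S = 31.5): continuation = 1/1.01·[0.4400·1.3293 + 0.5600·6.6500] = 4.2662; exercise value = 3.5000 ≤ continuation, so V_d = 4.2662
Node 0 (S = 35): continuation = 1/1.01·[0.4400·0.7370 + 0.5600·4.2662] = 2.6865; exercise value = 0.0000 ≤ continuation, so V_0 = 2.6865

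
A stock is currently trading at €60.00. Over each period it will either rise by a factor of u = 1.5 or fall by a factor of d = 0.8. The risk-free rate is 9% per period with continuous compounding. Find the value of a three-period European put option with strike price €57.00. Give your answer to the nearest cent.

Risk-neutral probability p = (e^0.09 − 0.8)/(1.5 − 0.8) = 0.2942/0.7000 = 0.4202
Terminal stock prices: S_uuu = 202.5, S_uud = 108, S_udd = 57.6, S_ddd = 30.72
Terminal payoffs (K − S): max(-145.5, 0) = 0, max(-51, 0) = 0, max(-0.6, 0) = 0, max(26.28, 0) = 26.28
Node uu (S = 135): V_uu = e^(−0.09)·[0.4202·0.0000 + 0.5798·0.0000] = 0.0000
Node ud (S = 72): V_ud = e^(−0.09)·[0.4202·0.0000 + 0.5798·0.0000] = 0.0000
Node dd (S = 38.4): V_dd = e^(−0.09)·[0.4202·0.0000 + 0.5798·26.2800] = 13.9245
Node u (S = 90): V_u = e^(−0.09)·[0.4202·0.0000 + 0.5798·0.0000] = 0.0000
Node d (S = 48): V_d = e^(−0.09)·[0.4202·0.0000 + 0.5798·13.9245] = 7.3779
Node 0 (S = 60): V_0 = e^(−0.09)·[0.4202·0.0000 + 0.5798·7.3779] = 3.9092

€3.91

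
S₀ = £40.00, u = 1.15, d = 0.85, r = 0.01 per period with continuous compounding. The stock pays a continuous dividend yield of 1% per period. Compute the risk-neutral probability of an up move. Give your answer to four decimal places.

p = 0.5000

Per-period risk-free factor R = e^0.01 = 1.0101; dividend-adjusted growth = e^(0.01−0.01) = 1.0000.
Risk-neutral probability p = (1.0000 − 0.85)/(1.15 − 0.85) = 0.1500/0.3000 = 0.5000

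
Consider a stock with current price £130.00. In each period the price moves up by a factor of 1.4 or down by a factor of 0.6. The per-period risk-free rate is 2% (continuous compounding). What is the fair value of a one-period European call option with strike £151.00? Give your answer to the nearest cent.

£15.96

Risk-neutral probability p = (e^0.02 − 0.6)/(1.4 − 0.6) = 0.4202/0.8000 = 0.5253
Terminal stock prices: S_u = 182, S_d = 78
Terminal payoffs (S − K): max(31, 0) = 31, max(-73, 0) = 0
Node 0 (S = 130): V_0 = e^(−0.02)·[0.5253·31.0000 + 0.4747·0.0000] = 15.9604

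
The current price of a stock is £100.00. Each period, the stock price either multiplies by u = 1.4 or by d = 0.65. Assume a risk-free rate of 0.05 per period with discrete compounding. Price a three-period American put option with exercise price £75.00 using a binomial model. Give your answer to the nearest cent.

Risk-neutral probability p = (1 + 0.05 − 0.65)/(1.4 − 0.65) = 0.4000/0.7500 = 0.5333
Terminal stock prices: S_uuu = 274.4, S_uud = 127.4, S_udd = 59.15, S_ddd = 27.46
Terminal payoffs (K − S): max(-199.4, 0) = 0, max(-52.4, 0) = 0, max(15.85, 0) = 15.85, max(47.54, 0) = 47.54
Node uu (S = 196): continuation = 1/1.05·[0.5333·0.0000 + 0.4667·0.0000] = 0.0000; exercise value = 0.0000 ≤ continuation, so V_uu = 0.0000
Node ud (S = 91): continuation = 1/1.05·[0.5333·0.0000 + 0.4667·15.8500] = 7.0444; exercise value = 0.0000 ≤ continuation, so V_ud = 7.0444
Node dd (S = 42.25): continuation = 1/1.05·[0.5333·15.8500 + 0.4667·47.5375] = 29.1786; exercise value = 32.7500 > continuation, so V_dd = 32.7500 (exercise)
Node u (S = 140): continuation = 1/1.05·[0.5333·0.0000 + 0.4667·7.0444] = 3.1309; exercise value = 0.0000 ≤ continuation, so V_u = 3.1309
Node d (S = 65): continuation = 1/1.05·[0.5333·7.0444 + 0.4667·32.7500] = 18.1337; exercise value = 10.0000 ≤ continuation, so V_d = 18.1337
Node 0 (S = 100): continuation = 1/1.05·[0.5333·3.1309 + 0.4667·18.1337] = 9.6497; exercise value = 0.0000 ≤ continuation, so V_0 = 9.6497

£9.65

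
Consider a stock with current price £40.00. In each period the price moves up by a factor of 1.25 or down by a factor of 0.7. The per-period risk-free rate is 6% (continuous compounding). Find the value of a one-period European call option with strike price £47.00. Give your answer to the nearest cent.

Risk-neutral probability p = (e^0.06 − 0.7)/(1.25 − 0.7) = 0.3618/0.5500 = 0.6579
Terminal stock prices: S_u = 50, S_d = 28
Terminal payoffs (S − K): max(3, 0) = 3, max(-19, 0) = 0
Node 0 (S = 40): V_0 = e^(−0.06)·[0.6579·3.0000 + 0.3421·0.0000] = 1.8587

£1.86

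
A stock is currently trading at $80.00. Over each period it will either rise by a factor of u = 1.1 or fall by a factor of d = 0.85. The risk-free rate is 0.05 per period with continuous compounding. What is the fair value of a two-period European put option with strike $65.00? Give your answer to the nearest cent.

$0.25

Risk-neutral probability p = (e^0.05 − 0.85)/(1.1 − 0.85) = 0.2013/0.2500 = 0.8051
Terminal stock prices: S_uu = 96.8, S_ud = 74.8, S_dd = 57.8
Terminal payoffs (K − S): max(-31.8, 0) = 0, max(-9.8, 0) = 0, max(7.2, 0) = 7.2
Node u (S = 88): V_u = e^(−0.05)·[0.8051·0.0000 + 0.1949·0.0000] = 0.0000
Node d (S = 68): V_d = e^(−0.05)·[0.8051·0.0000 + 0.1949·7.2000] = 1.3349
Node 0 (S = 80): V_0 = e^(−0.05)·[0.8051·0.0000 + 0.1949·1.3349] = 0.2475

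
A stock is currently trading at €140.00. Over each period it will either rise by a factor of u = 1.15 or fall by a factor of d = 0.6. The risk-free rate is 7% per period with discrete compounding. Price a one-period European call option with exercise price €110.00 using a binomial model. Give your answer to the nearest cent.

€40.73

Risk-neutral probability p = (1 + 0.07 − 0.6)/(1.15 − 0.6) = 0.4700/0.5500 = 0.8545
Terminal stock prices: S_u = 161, S_d = 84
Terminal payoffs (S − K): max(51, 0) = 51, max(-26, 0) = 0
Node 0 (S = 140): V_0 = 1/1.07·[0.8545·51.0000 + 0.1455·0.0000] = 40.7307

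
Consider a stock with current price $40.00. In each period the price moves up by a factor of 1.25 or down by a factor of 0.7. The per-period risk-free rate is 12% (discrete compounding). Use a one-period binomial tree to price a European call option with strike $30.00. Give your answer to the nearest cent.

$13.64

Risk-neutral probability p = (1 + 0.12 − 0.7)/(1.25 − 0.7) = 0.4200/0.5500 = 0.7636
Terminal stock prices: S_u = 50, S_d = 28
Terminal payoffs (S − K): max(20, 0) = 20, max(-2, 0) = 0
Node 0 (S = 40): V_0 = 1/1.12·[0.7636·20.0000 + 0.2364·0.0000] = 13.6364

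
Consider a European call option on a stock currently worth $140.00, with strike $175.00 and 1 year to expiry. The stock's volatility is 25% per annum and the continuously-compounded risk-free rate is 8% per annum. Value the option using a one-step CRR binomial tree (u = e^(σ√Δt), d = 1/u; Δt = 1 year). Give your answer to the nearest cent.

CRR parameters: u = e^(σ√Δt) = e^(0.25·√1) = 1.2840, d = 1/u = 0.7788
Per-period rate: rΔt = 0.08·1 = 0.08, so R = e^0.08 = 1.0833
Risk-neutral probability p = (e^0.08 − 0.7788)/(1.2840 − 0.7788) = 0.3045/0.5052 = 0.6027
Terminal stock prices: S_u = 179.8, S_d = 109
Terminal payoffs (S − K): max(4.764, 0) = 4.764, max(-65.97, 0) = 0
Node 0 (S = 140): V_0 = e^(−0.08)·[0.6027·4.7636 + 0.3973·0.0000] = 2.6502

$2.65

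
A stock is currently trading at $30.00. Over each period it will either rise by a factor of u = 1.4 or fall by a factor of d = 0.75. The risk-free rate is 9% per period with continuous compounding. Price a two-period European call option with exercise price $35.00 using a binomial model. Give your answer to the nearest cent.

$5.57

Risk-neutral probability p = (e^0.09 − 0.75)/(1.4 − 0.75) = 0.3442/0.6500 = 0.5295
Terminal stock prices: S_uu = 58.8, S_ud = 31.5, S_dd = 16.88
Terminal payoffs (S − K): max(23.8, 0) = 23.8, max(-3.5, 0) = 0, max(-18.12, 0) = 0
Node u (S = 42): V_u = e^(−0.09)·[0.5295·23.8000 + 0.4705·0.0000] = 11.5174
Node d (S = 22.5): V_d = e^(−0.09)·[0.5295·0.0000 + 0.4705·0.0000] = 0.0000
Node 0 (S = 30): V_0 = e^(−0.09)·[0.5295·11.5174 + 0.4705·0.0000] = 5.5736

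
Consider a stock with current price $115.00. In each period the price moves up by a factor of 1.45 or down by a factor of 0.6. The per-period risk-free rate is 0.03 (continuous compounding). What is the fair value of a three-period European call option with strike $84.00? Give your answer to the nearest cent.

$52.84

Risk-neutral probability p = (e^0.03 − 0.6)/(1.45 − 0.6) = 0.4305/0.8500 = 0.5064
Terminal stock prices: S_uuu = 350.6, S_uud = 145.1, S_udd = 60.03, S_ddd = 24.84
Terminal payoffs (S − K): max(266.6, 0) = 266.6, max(61.07, 0) = 61.07, max(-23.97, 0) = 0, max(-59.16, 0) = 0
Node uu (S = 241.8): V_uu = e^(−0.03)·[0.5064·266.5919 + 0.4936·61.0725] = 160.2701
Node ud (S = 100): V_ud = e^(−0.03)·[0.5064·61.0725 + 0.4936·0.0000] = 30.0141
Node dd (S = 41.4): V_dd = e^(−0.03)·[0.5064·0.0000 + 0.4936·0.0000] = 0.0000
Node u (S = 166.8): V_u = e^(−0.03)·[0.5064·160.2701 + 0.4936·30.0141] = 93.1414
Node d (S = 69): V_d = e^(−0.03)·[0.5064·30.0141 + 0.4936·0.0000] = 14.7504
Node 0 (S = 115): V_0 = e^(−0.03)·[0.5064·93.1414 + 0.4936·14.7504] = 52.8397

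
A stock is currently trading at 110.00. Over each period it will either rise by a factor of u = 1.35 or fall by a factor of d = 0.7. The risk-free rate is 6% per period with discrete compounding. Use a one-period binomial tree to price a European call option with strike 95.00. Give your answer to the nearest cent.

27.95

Risk-neutral probability p = (1 + 0.06 − 0.7)/(1.35 − 0.7) = 0.3600/0.6500 = 0.5538
Terminal stock prices: S_u = 148.5, S_d = 77
Terminal payoffs (S − K): max(53.5, 0) = 53.5, max(-18, 0) = 0
Node 0 (S = 110): V_0 = 1/1.06·[0.5538·53.5000 + 0.4462·0.0000] = 27.9536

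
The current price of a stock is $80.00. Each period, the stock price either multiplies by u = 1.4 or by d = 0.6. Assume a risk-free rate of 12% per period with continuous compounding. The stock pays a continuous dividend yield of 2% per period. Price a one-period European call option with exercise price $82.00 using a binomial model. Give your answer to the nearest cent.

$16.80

Per-period risk-free factor R = e^0.12 = 1.1275; dividend-adjusted growth = e^(0.12−0.02) = 1.1052.
Risk-neutral probability p = (1.1052 − 0.6)/(1.4 − 0.6) = 0.5052/0.8000 = 0.6315
Terminal stock prices: S_u = 112, S_d = 48
Terminal payoffs (S − K): max(30, 0) = 30, max(-34, 0) = 0
Node 0 (S = 80): V_0 = e^(−0.12)·[0.6315·30.0000 + 0.3685·0.0000] = 16.8017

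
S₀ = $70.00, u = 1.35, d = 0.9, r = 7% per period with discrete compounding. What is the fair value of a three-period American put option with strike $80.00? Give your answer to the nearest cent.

$10.30

Risk-neutral probability p = (1 + 0.07 − 0.9)/(1.35 − 0.9) = 0.1700/0.4500 = 0.3778
Terminal stock prices: S_uuu = 172.2, S_uud = 114.8, S_udd = 76.55, S_ddd = 51.03
Terminal payoffs (K − S): max(-92.23, 0) = 0, max(-34.82, 0) = 0, max(3.455, 0) = 3.455, max(28.97, 0) = 28.97
Node uu (S = 127.6): continuation = 1/1.07·[0.3778·0.0000 + 0.6222·0.0000] = 0.0000; exercise value = 0.0000 ≤ continuation, so V_uu = 0.0000
Node ud (S = 85.05): continuation = 1/1.07·[0.3778·0.0000 + 0.6222·3.4550] = 2.0091; exercise value = 0.0000 ≤ continuation, so V_ud = 2.0091
Node dd (S = 56.7): continuation = 1/1.07·[0.3778·3.4550 + 0.6222·28.9700] = 18.0664; exercise value = 23.3000 > continuation, so V_dd = 23.3000 (exercise)
Node u (S = 94.5): continuation = 1/1.07·[0.3778·0.0000 + 0.6222·2.0091] = 1.1683; exercise value = 0.0000 ≤ continuation, so V_u = 1.1683
Node d (S = 63): continuation = 1/1.07·[0.3778·2.0091 + 0.6222·23.3000] = 14.2587; exercise value = 17.0000 > continuation, so V_d = 17.0000 (exercise)
Node 0 (S = 70): continuation = 1/1.07·[0.3778·1.1683 + 0.6222·17.0000] = 10.2983; exercise value = 10.0000 ≤ continuation, so V_0 = 10.2983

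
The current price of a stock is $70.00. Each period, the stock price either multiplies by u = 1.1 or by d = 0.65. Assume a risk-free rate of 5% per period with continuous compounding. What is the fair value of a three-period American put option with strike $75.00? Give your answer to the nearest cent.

$6.70

Risk-neutral probability p = (e^0.05 − 0.65)/(1.1 − 0.65) = 0.4013/0.4500 = 0.8917
Terminal stock prices: S_uuu = 93.17, S_uud = 55.06, S_udd = 32.53, S_ddd = 19.22
Terminal payoffs (K − S): max(-18.17, 0) = 0, max(19.94, 0) = 19.94, max(42.47, 0) = 42.47, max(55.78, 0) = 55.78
Node uu (S = 84.7): continuation = e^(−0.05)·[0.8917·0.0000 + 0.1083·19.9450] = 2.0544; exercise value = 0.0000 ≤ continuation, so V_uu = 2.0544
Node ud (S = 50.05): continuation = e^(−0.05)·[0.8917·19.9450 + 0.1083·42.4675] = 21.2922; exercise value = 24.9500 > continuation, so V_ud = 24.9500 (exercise)
Node dd (S = 29.58): continuation = e^(−0.05)·[0.8917·42.4675 + 0.1083·55.7763] = 41.7672; exercise value = 45.4250 > continuation, so V_dd = 45.4250 (exercise)
Node u (S = 77): continuation = e^(−0.05)·[0.8917·2.0544 + 0.1083·24.9500] = 4.3126; exercise value = 0.0000 ≤ continuation, so V_u = 4.3126
Node d (S = 45.5): continuation = e^(−0.05)·[0.8917·24.9500 + 0.1083·45.4250] = 25.8422; exercise value = 29.5000 > continuation, so V_d = 29.5000 (exercise)
Node 0 (S = 70): continuation = e^(−0.05)·[0.8917·4.3126 + 0.1083·29.5000] = 6.6967; exercise value = 5.0000 ≤ continuation, so V_0 = 6.6967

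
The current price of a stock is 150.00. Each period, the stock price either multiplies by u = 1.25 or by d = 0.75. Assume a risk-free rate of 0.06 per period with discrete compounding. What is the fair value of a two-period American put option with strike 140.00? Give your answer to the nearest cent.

9.86

Risk-neutral probability p = (1 + 0.06 − 0.75)/(1.25 − 0.75) = 0.3100/0.5000 = 0.6200
Terminal stock prices: S_uu = 234.4, S_ud = 140.6, S_dd = 84.38
Terminal payoffs (K − S): max(-94.38, 0) = 0, max(-0.625, 0) = 0, max(55.62, 0) = 55.62
Node u (S = 187.5): continuation = 1/1.06·[0.6200·0.0000 + 0.3800·0.0000] = 0.0000; exercise value = 0.0000 ≤ continuation, so V_u = 0.0000
Node d (S = 112.5): continuation = 1/1.06·[0.6200·0.0000 + 0.3800·55.6250] = 19.9410; exercise value = 27.5000 > continuation, so V_d = 27.5000 (exercise)
Node 0 (S = 150): continuation = 1/1.06·[0.6200·0.0000 + 0.3800·27.5000] = 9.8585; exercise value = 0.0000 ≤ continuation, so V_0 = 9.8585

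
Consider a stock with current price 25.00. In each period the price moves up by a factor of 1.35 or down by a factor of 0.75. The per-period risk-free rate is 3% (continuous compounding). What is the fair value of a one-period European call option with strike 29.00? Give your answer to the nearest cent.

Risk-neutral probability p = (e^0.03 − 0.75)/(1.35 − 0.75) = 0.2805/0.6000 = 0.4674
Terminal stock prices: S_u = 33.75, S_d = 18.75
Terminal payoffs (S − K): max(4.75, 0) = 4.75, max(-10.25, 0) = 0
Node 0 (S = 25): V_0 = e^(−0.03)·[0.4674·4.7500 + 0.5326·0.0000] = 2.1546

2.15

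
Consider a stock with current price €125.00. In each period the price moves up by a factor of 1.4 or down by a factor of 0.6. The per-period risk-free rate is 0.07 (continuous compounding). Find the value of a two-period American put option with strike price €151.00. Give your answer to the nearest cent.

Risk-neutral probability p = (e^0.07 − 0.6)/(1.4 − 0.6) = 0.4725/0.8000 = 0.5906
Terminal stock prices: S_uu = 245, S_ud = 105, S_dd = 45
Terminal payoffs (K − S): max(-94, 0) = 0, max(46, 0) = 46, max(106, 0) = 106
Node u (S = 175): continuation = e^(−0.07)·[0.5906·0.0000 + 0.4094·46.0000] = 17.5577; exercise value = 0.0000 ≤ continuation, so V_u = 17.5577
Node d (S = 75): continuation = e^(−0.07)·[0.5906·46.0000 + 0.4094·106.0000] = 65.7915; exercise value = 76.0000 > continuation, so V_d = 76.0000 (exercise)
Node 0 (S = 125): continuation = e^(−0.07)·[0.5906·17.5577 + 0.4094·76.0000] = 38.6775; exercise value = 26.0000 ≤ continuation, so V_0 = 38.6775

€38.68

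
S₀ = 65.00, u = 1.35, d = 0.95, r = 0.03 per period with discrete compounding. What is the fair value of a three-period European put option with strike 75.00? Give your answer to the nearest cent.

Risk-neutral probability p = (1 + 0.03 − 0.95)/(1.35 − 0.95) = 0.0800/0.4000 = 0.2000
Terminal stock prices: S_uuu = 159.9, S_uud = 112.5, S_udd = 79.19, S_ddd = 55.73
Terminal payoffs (K − S): max(-84.92, 0) = 0, max(-37.54, 0) = 0, max(-4.194, 0) = 0, max(19.27, 0) = 19.27
Node uu (S = 118.5): V_uu = 1/1.03·[0.2000·0.0000 + 0.8000·0.0000] = 0.0000
Node ud (S = 83.36): V_ud = 1/1.03·[0.2000·0.0000 + 0.8000·0.0000] = 0.0000
Node dd (S = 58.66): V_dd = 1/1.03·[0.2000·0.0000 + 0.8000·19.2706] = 14.9675
Node u (S = 87.75): V_u = 1/1.03·[0.2000·0.0000 + 0.8000·0.0000] = 0.0000
Node d (S = 61.75): V_d = 1/1.03·[0.2000·0.0000 + 0.8000·14.9675] = 11.6252
Node 0 (S = 65): V_0 = 1/1.03·[0.2000·0.0000 + 0.8000·11.6252] = 9.0293

9.03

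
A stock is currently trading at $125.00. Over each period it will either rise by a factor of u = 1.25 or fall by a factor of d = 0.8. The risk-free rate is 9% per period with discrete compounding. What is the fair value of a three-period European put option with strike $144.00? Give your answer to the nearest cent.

Risk-neutral probability p = (1 + 0.09 − 0.8)/(1.25 − 0.8) = 0.2900/0.4500 = 0.6444
Terminal stock prices: S_uuu = 244.1, S_uud = 156.2, S_udd = 100, S_ddd = 64
Terminal payoffs (K − S): max(-100.1, 0) = 0, max(-12.25, 0) = 0, max(44, 0) = 44, max(80, 0) = 80
Node uu (S = 195.3): V_uu = 1/1.09·[0.6444·0.0000 + 0.3556·0.0000] = 0.0000
Node ud (S = 125): V_ud = 1/1.09·[0.6444·0.0000 + 0.3556·44.0000] = 14.3527
Node dd (S = 80): V_dd = 1/1.09·[0.6444·44.0000 + 0.3556·80.0000] = 52.1101
Node u (S = 156.2): V_u = 1/1.09·[0.6444·0.0000 + 0.3556·14.3527] = 4.6818
Node d (S = 100): V_d = 1/1.09·[0.6444·14.3527 + 0.3556·52.1101] = 25.4840
Node 0 (S = 125): V_0 = 1/1.09·[0.6444·4.6818 + 0.3556·25.4840] = 11.0809

$11.08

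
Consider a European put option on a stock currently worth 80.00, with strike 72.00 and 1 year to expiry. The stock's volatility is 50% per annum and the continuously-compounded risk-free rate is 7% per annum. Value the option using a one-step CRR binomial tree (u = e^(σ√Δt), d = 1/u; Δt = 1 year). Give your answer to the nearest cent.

CRR parameters: u = e^(σ√Δt) = e^(0.5·√1) = 1.6487, d = 1/u = 0.6065
Per-period rate: rΔt = 0.07·1 = 0.07, so R = e^0.07 = 1.0725
Risk-neutral probability p = (e^0.07 − 0.6065)/(1.6487 − 0.6065) = 0.4660/1.0422 = 0.4471
Terminal stock prices: S_u = 131.9, S_d = 48.52
Terminal payoffs (K − S): max(-59.9, 0) = 0, max(23.48, 0) = 23.48
Node 0 (S = 80): V_0 = e^(−0.07)·[0.4471·0.0000 + 0.5529·23.4775] = 12.1029

12.10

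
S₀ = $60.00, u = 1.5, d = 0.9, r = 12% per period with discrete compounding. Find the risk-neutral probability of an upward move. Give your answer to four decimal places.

p = 0.3667

Risk-neutral probability p = (1 + 0.12 − 0.9)/(1.5 − 0.9) = 0.2200/0.6000 = 0.3667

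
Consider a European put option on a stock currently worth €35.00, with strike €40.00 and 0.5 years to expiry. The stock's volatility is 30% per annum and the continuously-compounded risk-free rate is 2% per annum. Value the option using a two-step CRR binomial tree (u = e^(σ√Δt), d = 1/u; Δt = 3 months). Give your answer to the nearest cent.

CRR parameters: u = e^(σ√Δt) = e^(0.3·√0.25) = 1.1618, d = 1/u = 0.8607
Per-period rate: rΔt = 0.02·0.25 = 0.005, so R = e^0.005 = 1.0050
Risk-neutral probability p = (e^0.005 − 0.8607)/(1.1618 − 0.8607) = 0.1443/0.3011 = 0.4792
Terminal stock prices: S_uu = 47.25, S_ud = 35, S_dd = 25.93
Terminal payoffs (K − S): max(-7.245, 0) = 0, max(5, 0) = 5, max(14.07, 0) = 14.07
Node u (S = 40.66): V_u = e^(−0.005)·[0.4792·0.0000 + 0.5208·5.0000] = 2.5909
Node d (S = 30.12): V_d = e^(−0.005)·[0.4792·5.0000 + 0.5208·14.0714] = 9.6757
Node 0 (S = 35): V_0 = e^(−0.005)·[0.4792·2.5909 + 0.5208·9.6757] = 6.2493

€6.25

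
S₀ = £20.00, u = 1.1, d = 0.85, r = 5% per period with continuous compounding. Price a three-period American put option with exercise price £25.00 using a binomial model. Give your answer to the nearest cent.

£5.00

Risk-neutral probability p = (e^0.05 − 0.85)/(1.1 − 0.85) = 0.2013/0.2500 = 0.8051
Terminal stock prices: S_uuu = 26.62, S_uud = 20.57, S_udd = 15.89, S_ddd = 12.28
Terminal payoffs (K − S): max(-1.62, 0) = 0, max(4.43, 0) = 4.43, max(9.105, 0) = 9.105, max(12.72, 0) = 12.72
Node uu (S = 24.2): continuation = e^(−0.05)·[0.8051·0.0000 + 0.1949·4.4300] = 0.8214; exercise value = 0.8000 ≤ continuation, so V_uu = 0.8214
Node ud (S = 18.7): continuation = e^(−0.05)·[0.8051·4.4300 + 0.1949·9.1050] = 5.0807; exercise value = 6.3000 > continuation, so V_ud = 6.3000 (exercise)
Node dd (S = 14.45): continuation = e^(−0.05)·[0.8051·9.1050 + 0.1949·12.7175] = 9.3307; exercise value = 10.5500 > continuation, so V_dd = 10.5500 (exercise)
Node u (S = 22): continuation = e^(−0.05)·[0.8051·0.8214 + 0.1949·6.3000] = 1.7971; exercise value = 3.0000 > continuation, so V_u = 3.0000 (exercise)
Node d (S = 17): continuation = e^(−0.05)·[0.8051·6.3000 + 0.1949·10.5500] = 6.7807; exercise value = 8.0000 > continuation, so V_d = 8.0000 (exercise)
Node 0 (S = 20): continuation = e^(−0.05)·[0.8051·3.0000 + 0.1949·8.0000] = 3.7807; exercise value = 5.0000 > continuation, so V_0 = 5.0000 (exercise)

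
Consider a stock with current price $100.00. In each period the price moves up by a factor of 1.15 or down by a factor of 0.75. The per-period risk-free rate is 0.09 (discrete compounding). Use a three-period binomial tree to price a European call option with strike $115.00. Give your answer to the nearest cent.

Risk-neutral probability p = (1 + 0.09 − 0.75)/(1.15 − 0.75) = 0.3400/0.4000 = 0.8500
Terminal stock prices: S_uuu = 152.1, S_uud = 99.19, S_udd = 64.69, S_ddd = 42.19
Terminal payoffs (S − K): max(37.09, 0) = 37.09, max(-15.81, 0) = 0, max(-50.31, 0) = 0, max(-72.81, 0) = 0
Node uu (S = 132.2): V_uu = 1/1.09·[0.8500·37.0875 + 0.1500·0.0000] = 28.9214
Node ud (S = 86.25): V_ud = 1/1.09·[0.8500·0.0000 + 0.1500·0.0000] = 0.0000
Node dd (S = 56.25): V_dd = 1/1.09·[0.8500·0.0000 + 0.1500·0.0000] = 0.0000
Node u (S = 115): V_u = 1/1.09·[0.8500·28.9214 + 0.1500·0.0000] = 22.5534
Node d (S = 75): V_d = 1/1.09·[0.8500·0.0000 + 0.1500·0.0000] = 0.0000
Node 0 (S = 100): V_0 = 1/1.09·[0.8500·22.5534 + 0.1500·0.0000] = 17.5875

$17.59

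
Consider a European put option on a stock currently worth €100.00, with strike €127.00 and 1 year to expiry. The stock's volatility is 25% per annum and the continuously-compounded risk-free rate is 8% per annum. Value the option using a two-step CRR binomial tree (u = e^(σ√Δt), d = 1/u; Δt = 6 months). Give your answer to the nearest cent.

€21.87

CRR parameters: u = e^(σ√Δt) = e^(0.25·√0.5) = 1.1934, d = 1/u = 0.8380
Per-period rate: rΔt = 0.08·0.5 = 0.04, so R = e^0.04 = 1.0408
Risk-neutral probability p = (e^0.04 − 0.8380)/(1.1934 − 0.8380) = 0.2028/0.3554 = 0.5708
Terminal stock prices: S_uu = 142.4, S_ud = 100, S_dd = 70.22
Terminal payoffs (K − S): max(-15.41, 0) = 0, max(27, 0) = 27, max(56.78, 0) = 56.78
Node u (S = 119.3): V_u = e^(−0.04)·[0.5708·0.0000 + 0.4292·27.0000] = 11.1353
Node d (S = 83.8): V_d = e^(−0.04)·[0.5708·27.0000 + 0.4292·56.7811] = 38.2236
Node 0 (S = 100): V_0 = e^(−0.04)·[0.5708·11.1353 + 0.4292·38.2236] = 21.8703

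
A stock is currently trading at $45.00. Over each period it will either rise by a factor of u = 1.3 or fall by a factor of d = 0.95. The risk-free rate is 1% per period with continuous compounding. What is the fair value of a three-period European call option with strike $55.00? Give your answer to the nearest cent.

Risk-neutral probability p = (e^0.01 − 0.95)/(1.3 − 0.95) = 0.0601/0.3500 = 0.1716
Terminal stock prices: S_uuu = 98.87, S_uud = 72.25, S_udd = 52.8, S_ddd = 38.58
Terminal payoffs (S − K): max(43.87, 0) = 43.87, max(17.25, 0) = 17.25, max(-2.204, 0) = 0, max(-16.42, 0) = 0
Node uu (S = 76.05): V_uu = e^(−0.01)·[0.1716·43.8650 + 0.8284·17.2475] = 21.5973
Node ud (S = 55.57): V_ud = e^(−0.01)·[0.1716·17.2475 + 0.8284·0.0000] = 2.9297
Node dd (S = 40.61): V_dd = e^(−0.01)·[0.1716·0.0000 + 0.8284·0.0000] = 0.0000
Node u (S = 58.5): V_u = e^(−0.01)·[0.1716·21.5973 + 0.8284·2.9297] = 6.0715
Node d (S = 42.75): V_d = e^(−0.01)·[0.1716·2.9297 + 0.8284·0.0000] = 0.4977
Node 0 (S = 45): V_0 = e^(−0.01)·[0.1716·6.0715 + 0.8284·0.4977] = 1.4395

$1.44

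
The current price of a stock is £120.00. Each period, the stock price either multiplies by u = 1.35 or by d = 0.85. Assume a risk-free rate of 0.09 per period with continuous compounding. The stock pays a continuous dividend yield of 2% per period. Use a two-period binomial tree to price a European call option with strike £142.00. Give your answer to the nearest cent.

Per-period risk-free factor R = e^0.09 = 1.0942; dividend-adjusted growth = e^(0.09−0.02) = 1.0725.
Risk-neutral probability p = (1.0725 − 0.85)/(1.35 − 0.85) = 0.2225/0.5000 = 0.4450
Terminal stock prices: S_uu = 218.7, S_ud = 137.7, S_dd = 86.7
Terminal payoffs (S − K): max(76.7, 0) = 76.7, max(-4.3, 0) = 0, max(-55.3, 0) = 0
Node u (S = 162): V_u = e^(−0.09)·[0.4450·76.7000 + 0.5550·0.0000] = 31.1950
Node d (S = 102): V_d = e^(−0.09)·[0.4450·0.0000 + 0.5550·0.0000] = 0.0000
Node 0 (S = 120): V_0 = e^(−0.09)·[0.4450·31.1950 + 0.5550·0.0000] = 12.6874

£12.69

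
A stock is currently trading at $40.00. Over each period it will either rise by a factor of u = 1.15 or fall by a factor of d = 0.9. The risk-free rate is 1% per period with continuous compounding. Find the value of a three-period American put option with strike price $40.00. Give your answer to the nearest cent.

Risk-neutral probability p = (e^0.01 − 0.9)/(1.15 − 0.9) = 0.1101/0.2500 = 0.4402
Terminal stock prices: S_uuu = 60.83, S_uud = 47.61, S_udd = 37.26, S_ddd = 29.16
Terminal payoffs (K − S): max(-20.83, 0) = 0, max(-7.61, 0) = 0, max(2.74, 0) = 2.74, max(10.84, 0) = 10.84
Node uu (S = 52.9): continuation = e^(−0.01)·[0.4402·0.0000 + 0.5598·0.0000] = 0.0000; exercise value = 0.0000 ≤ continuation, so V_uu = 0.0000
Node ud (S = 41.4): continuation = e^(−0.01)·[0.4402·0.0000 + 0.5598·2.7400] = 1.5186; exercise value = 0.0000 ≤ continuation, so V_ud = 1.5186
Node dd (S = 32.4): continuation = e^(−0.01)·[0.4402·2.7400 + 0.5598·10.8400] = 7.2020; exercise value = 7.6000 > continuation, so V_dd = 7.6000 (exercise)
Node u (S = 46): continuation = e^(−0.01)·[0.4402·0.0000 + 0.5598·1.5186] = 0.8416; exercise value = 0.0000 ≤ continuation, so V_u = 0.8416
Node d (S = 36): continuation = e^(−0.01)·[0.4402·1.5186 + 0.5598·7.6000] = 4.8740; exercise value = 4.0000 ≤ continuation, so V_d = 4.8740
Node 0 (S = 40): continuation = e^(−0.01)·[0.4402·0.8416 + 0.5598·4.8740] = 3.0681; exercise value = 0.0000 ≤ continuation, so V_0 = 3.0681

$3.07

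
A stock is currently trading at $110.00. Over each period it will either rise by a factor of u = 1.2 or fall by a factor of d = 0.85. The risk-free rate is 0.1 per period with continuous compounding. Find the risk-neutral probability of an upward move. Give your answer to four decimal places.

p = 0.7291

Risk-neutral probability p = (e^0.1 − 0.85)/(1.2 − 0.85) = 0.2552/0.3500 = 0.7291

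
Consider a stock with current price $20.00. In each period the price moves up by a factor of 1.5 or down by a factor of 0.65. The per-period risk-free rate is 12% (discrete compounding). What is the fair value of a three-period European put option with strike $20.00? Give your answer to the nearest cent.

Risk-neutral probability p = (1 + 0.12 − 0.65)/(1.5 − 0.65) = 0.4700/0.8500 = 0.5529
Terminal stock prices: S_uuu = 67.5, S_uud = 29.25, S_udd = 12.68, S_ddd = 5.492
Terminal payoffs (K − S): max(-47.5, 0) = 0, max(-9.25, 0) = 0, max(7.325, 0) = 7.325, max(14.51, 0) = 14.51
Node uu (S = 45): V_uu = 1/1.12·[0.5529·0.0000 + 0.4471·0.0000] = 0.0000
Node ud (S = 19.5): V_ud = 1/1.12·[0.5529·0.0000 + 0.4471·7.3250] = 2.9238
Node dd (S = 8.45): V_dd = 1/1.12·[0.5529·7.3250 + 0.4471·14.5075] = 9.4071
Node u (S = 30): V_u = 1/1.12·[0.5529·0.0000 + 0.4471·2.9238] = 1.1671
Node d (S = 13): V_d = 1/1.12·[0.5529·2.9238 + 0.4471·9.4071] = 5.1984
Node 0 (S = 20): V_0 = 1/1.12·[0.5529·1.1671 + 0.4471·5.1984] = 2.6512

$2.65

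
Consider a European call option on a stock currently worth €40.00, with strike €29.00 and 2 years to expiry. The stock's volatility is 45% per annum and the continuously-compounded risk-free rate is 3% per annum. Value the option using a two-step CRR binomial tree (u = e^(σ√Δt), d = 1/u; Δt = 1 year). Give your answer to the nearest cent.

CRR parameters: u = e^(σ√Δt) = e^(0.45·√1) = 1.5683, d = 1/u = 0.6376
Per-period rate: rΔt = 0.03·1 = 0.03, so R = e^0.03 = 1.0305
Risk-neutral probability p = (e^0.03 − 0.6376)/(1.5683 − 0.6376) = 0.3928/0.9307 = 0.4221
Terminal stock prices: S_uu = 98.38, S_ud = 40, S_dd = 16.26
Terminal payoffs (S − K): max(69.38, 0) = 69.38, max(11, 0) = 11, max(-12.74, 0) = 0
Node u (S = 62.73): V_u = e^(−0.03)·[0.4221·69.3841 + 0.5779·11.0000] = 34.5896
Node d (S = 25.51): V_d = e^(−0.03)·[0.4221·11.0000 + 0.5779·0.0000] = 4.5057
Node 0 (S = 40): V_0 = e^(−0.03)·[0.4221·34.5896 + 0.5779·4.5057] = 16.6952

€16.70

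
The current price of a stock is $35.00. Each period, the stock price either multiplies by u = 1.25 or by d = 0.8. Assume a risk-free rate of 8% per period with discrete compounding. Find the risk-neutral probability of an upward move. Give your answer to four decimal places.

Risk-neutral probability p = (1 + 0.08 − 0.8)/(1.25 − 0.8) = 0.2800/0.4500 = 0.6222

p = 0.6222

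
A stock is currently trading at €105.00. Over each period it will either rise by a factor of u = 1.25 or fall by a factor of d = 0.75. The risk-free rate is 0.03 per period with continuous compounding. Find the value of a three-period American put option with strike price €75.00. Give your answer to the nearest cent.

€3.13

Risk-neutral probability p = (e^0.03 − 0.75)/(1.25 − 0.75) = 0.2805/0.5000 = 0.5609
Terminal stock prices: S_uuu = 205.1, S_uud = 123, S_udd = 73.83, S_ddd = 44.3
Terminal payoffs (K − S): max(-130.1, 0) = 0, max(-48.05, 0) = 0, max(1.172, 0) = 1.172, max(30.7, 0) = 30.7
Node uu (S = 164.1): continuation = e^(−0.03)·[0.5609·0.0000 + 0.4391·0.0000] = 0.0000; exercise value = 0.0000 ≤ continuation, so V_uu = 0.0000
Node ud (S = 98.44): continuation = e^(−0.03)·[0.5609·0.0000 + 0.4391·1.1719] = 0.4994; exercise value = 0.0000 ≤ continuation, so V_ud = 0.4994
Node dd (S = 59.06): continuation = e^(−0.03)·[0.5609·1.1719 + 0.4391·30.7031] = 13.7209; exercise value = 15.9375 > continuation, so V_dd = 15.9375 (exercise)
Node u (S = 131.2): continuation = e^(−0.03)·[0.5609·0.0000 + 0.4391·0.4994] = 0.2128; exercise value = 0.0000 ≤ continuation, so V_u = 0.2128
Node d (S = 78.75): continuation = e^(−0.03)·[0.5609·0.4994 + 0.4391·15.9375] = 7.0630; exercise value = 0.0000 ≤ continuation, so V_d = 7.0630
Node 0 (S = 105): continuation = e^(−0.03)·[0.5609·0.2128 + 0.4391·7.0630] = 3.1255; exercise value = 0.0000 ≤ continuation, so V_0 = 3.1255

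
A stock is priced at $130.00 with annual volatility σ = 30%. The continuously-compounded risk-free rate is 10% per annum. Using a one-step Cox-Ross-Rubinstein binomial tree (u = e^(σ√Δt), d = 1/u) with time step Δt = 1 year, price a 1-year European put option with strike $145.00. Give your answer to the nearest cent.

CRR parameters: u = e^(σ√Δt) = e^(0.3·√1) = 1.3499, d = 1/u = 0.7408
Per-period rate: rΔt = 0.1·1 = 0.1, so R = e^0.1 = 1.1052
Risk-neutral probability p = (e^0.1 − 0.7408)/(1.3499 − 0.7408) = 0.3644/0.6090 = 0.5982
Terminal stock prices: S_u = 175.5, S_d = 96.31
Terminal payoffs (K − S): max(-30.48, 0) = 0, max(48.69, 0) = 48.69
Node 0 (S = 130): V_0 = e^(−0.1)·[0.5982·0.0000 + 0.4018·48.6936] = 17.7015

$17.70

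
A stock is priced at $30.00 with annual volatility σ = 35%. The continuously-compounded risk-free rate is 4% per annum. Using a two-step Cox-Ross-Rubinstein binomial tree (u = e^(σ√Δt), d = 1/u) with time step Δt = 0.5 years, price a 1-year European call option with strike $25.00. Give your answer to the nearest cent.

$7.73

CRR parameters: u = e^(σ√Δt) = e^(0.35·√0.5) = 1.2808, d = 1/u = 0.7808
Per-period rate: rΔt = 0.04·0.5 = 0.02, so R = e^0.02 = 1.0202
Risk-neutral probability p = (e^0.02 − 0.7808)/(1.2808 − 0.7808) = 0.2394/0.5000 = 0.4788
Terminal stock prices: S_uu = 49.21, S_ud = 30, S_dd = 18.29
Terminal payoffs (S − K): max(24.21, 0) = 24.21, max(5, 0) = 5, max(-6.712, 0) = 0
Node u (S = 38.42): V_u = e^(−0.02)·[0.4788·24.2137 + 0.5212·5.0000] = 13.9191
Node d (S = 23.42): V_d = e^(−0.02)·[0.4788·5.0000 + 0.5212·0.0000] = 2.3468
Node 0 (S = 30): V_0 = e^(−0.02)·[0.4788·13.9191 + 0.5212·2.3468] = 7.7319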